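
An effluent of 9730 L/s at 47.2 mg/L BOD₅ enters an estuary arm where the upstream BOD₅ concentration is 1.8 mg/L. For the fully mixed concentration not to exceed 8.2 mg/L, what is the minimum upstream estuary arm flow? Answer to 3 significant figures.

Set C_mix = 8.2: (Q·1.800 + 9730·47.20) / (Q + 9730) = 8.2
→ Q = 9730·(47.20 − 8.2)/(8.2 − 1.800) = 59290 L/s.

59300 L/s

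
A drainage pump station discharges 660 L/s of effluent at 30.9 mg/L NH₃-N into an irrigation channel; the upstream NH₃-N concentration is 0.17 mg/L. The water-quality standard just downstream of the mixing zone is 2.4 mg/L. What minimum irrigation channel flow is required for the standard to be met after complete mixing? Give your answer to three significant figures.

8430 L/s

Set C_mix = 2.4: (Q·0.1700 + 660.0·30.90) / (Q + 660.0) = 2.4
→ Q = 660.0·(30.90 − 2.4)/(2.4 − 0.1700) = 8435 L/s.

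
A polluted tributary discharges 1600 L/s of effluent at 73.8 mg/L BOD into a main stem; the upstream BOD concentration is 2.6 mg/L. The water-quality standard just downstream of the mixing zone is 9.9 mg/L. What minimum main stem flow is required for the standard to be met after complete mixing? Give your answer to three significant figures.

14000 L/s

Set C_mix = 9.9: (Q·2.600 + 1600·73.80) / (Q + 1600) = 9.9
→ Q = 1600·(73.80 − 9.9)/(9.9 − 2.600) = 14010 L/s.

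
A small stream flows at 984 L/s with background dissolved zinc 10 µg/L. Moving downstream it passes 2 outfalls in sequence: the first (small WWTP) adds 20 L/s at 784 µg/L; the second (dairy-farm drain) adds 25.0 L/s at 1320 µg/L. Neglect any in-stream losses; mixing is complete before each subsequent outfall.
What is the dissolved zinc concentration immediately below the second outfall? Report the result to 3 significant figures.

56.9 µg/L

Outfall 1: combined Q = 1004 L/s; C = (984.0·10.00 + 20.00·784.0)/1004 = 25.42 µg/L.
Outfall 2: combined Q = 1029 L/s; C = (1004·25.42 + 25.00·1320)/1029 = 56.87 µg/L.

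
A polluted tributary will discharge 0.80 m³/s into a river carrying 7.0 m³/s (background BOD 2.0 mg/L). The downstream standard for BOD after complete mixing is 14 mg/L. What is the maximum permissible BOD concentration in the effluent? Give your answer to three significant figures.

119 mg/L

At the limit, (Qr·Cr + Qe·Cₑ)/(Qr + Qe) = 14:
Cₑ = (7.800·14 − 7.000·2.000) / 0.8000 = 119.0 mg/L.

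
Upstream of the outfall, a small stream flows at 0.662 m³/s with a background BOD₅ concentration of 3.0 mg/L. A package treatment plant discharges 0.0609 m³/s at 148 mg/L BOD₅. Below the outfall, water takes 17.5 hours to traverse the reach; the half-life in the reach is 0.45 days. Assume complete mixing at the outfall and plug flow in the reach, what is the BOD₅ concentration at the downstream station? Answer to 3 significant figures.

Flow-weighted average: C = (0.6620·3.000 + 0.06090·148.0) / 0.7229 = 11.00/0.7229 = 15.22 mg/L.
Half-life 0.45 d → k = ln 2 / 0.45 = 1.540 d⁻¹.
First-order decay: C = 15.22·exp(−k·t) = 15.22·0.3253 = 4.949 mg/L.

4.95 mg/L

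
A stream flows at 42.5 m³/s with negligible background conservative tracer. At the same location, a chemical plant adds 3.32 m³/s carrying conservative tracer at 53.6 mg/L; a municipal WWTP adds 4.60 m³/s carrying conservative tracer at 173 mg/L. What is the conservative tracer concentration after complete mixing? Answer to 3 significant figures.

Conservation of mass: C = (42.50·0 + 3.320·53.60 + 4.600·173.0) / 50.42 = 973.8/50.42 = 19.31 mg/L.

19.3 mg/L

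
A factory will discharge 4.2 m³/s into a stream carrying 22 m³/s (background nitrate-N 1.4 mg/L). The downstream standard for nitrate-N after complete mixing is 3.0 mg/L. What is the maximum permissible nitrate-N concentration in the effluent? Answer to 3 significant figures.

At the limit, (Qr·Cr + Qe·Cₑ)/(Qr + Qe) = 3.0:
Cₑ = (26.20·3.0 − 22.00·1.400) / 4.200 = 11.38 mg/L.

11.4 mg/L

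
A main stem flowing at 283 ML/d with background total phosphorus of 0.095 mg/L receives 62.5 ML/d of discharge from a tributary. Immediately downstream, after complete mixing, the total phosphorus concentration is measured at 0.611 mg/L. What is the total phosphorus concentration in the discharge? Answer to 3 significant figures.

2.95 mg/L

Mass balance: 283.0·0.09500 + 62.50·Cₑ = 345.5·0.6110
→ Cₑ = (345.5·0.6110 − 283.0·0.09500) / 62.50 = 2.947 mg/L.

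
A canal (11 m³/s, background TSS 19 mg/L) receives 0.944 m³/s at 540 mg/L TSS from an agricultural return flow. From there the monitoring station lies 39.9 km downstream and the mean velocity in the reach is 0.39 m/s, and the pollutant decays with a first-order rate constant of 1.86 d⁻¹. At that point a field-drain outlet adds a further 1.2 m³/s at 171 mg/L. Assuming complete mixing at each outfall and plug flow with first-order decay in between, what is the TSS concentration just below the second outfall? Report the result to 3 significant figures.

21.7 mg/L

Mass balance: C = (11.00·19.00 + 0.9440·540.0) / 11.94 = 718.8/11.94 = 60.18 mg/L; combined flow 11.94 m³/s.
Travel time t = 39.9·1000 / 0.39 = 102300 s = 28.42 h.
After decay, C = 60.18 × e^(−kt) = 60.18 × 0.1105 = 6.651 mg/L.
Second outfall: C = (11.94·6.651 + 1.200·171.0)/13.14 = 21.66 mg/L.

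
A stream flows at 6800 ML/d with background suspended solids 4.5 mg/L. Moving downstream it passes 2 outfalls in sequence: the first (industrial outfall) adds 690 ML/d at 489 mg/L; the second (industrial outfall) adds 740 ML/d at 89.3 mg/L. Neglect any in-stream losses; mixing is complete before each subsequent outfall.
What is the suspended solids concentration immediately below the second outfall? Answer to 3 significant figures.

52.7 mg/L

Below outfall 1: Q → 7490 ML/d, C = (6800·4.500 + 690.0·489.0)/7490 = 49.13 mg/L.
Below outfall 2: Q → 8230 ML/d, C = (7490·49.13 + 740.0·89.30)/8230 = 52.75 mg/L.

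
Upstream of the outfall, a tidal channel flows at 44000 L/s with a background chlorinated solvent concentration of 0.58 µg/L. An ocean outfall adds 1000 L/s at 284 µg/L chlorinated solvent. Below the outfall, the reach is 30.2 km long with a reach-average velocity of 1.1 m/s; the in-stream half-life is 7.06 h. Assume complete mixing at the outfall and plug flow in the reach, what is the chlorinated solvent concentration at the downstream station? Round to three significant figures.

3.25 µg/L

Mixed concentration C = ΣQC/ΣQ = (44000·0.5800 + 1000·284.0) / 45000 = 309500/45000 = 6.878 µg/L.
Travel time t = 30.2·1000 / 1.1 = 27450 s = 7.626 h.
Half-life 7.06 h → k = ln 2 / 7.06 = 0.09818 h⁻¹ = 2.356 d⁻¹.
Applying C = C₀e^(−kt): 6.878 × 0.4730 = 3.253 µg/L.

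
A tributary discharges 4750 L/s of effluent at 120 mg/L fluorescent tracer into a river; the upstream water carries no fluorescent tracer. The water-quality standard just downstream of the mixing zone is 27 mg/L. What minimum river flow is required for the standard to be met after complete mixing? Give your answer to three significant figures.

16400 L/s

Set C_mix = 27: (Q·0 + 4750·120.0) / (Q + 4750) = 27
→ Q = 4750·(120.0 − 27)/(27 − 0) = 16360 L/s.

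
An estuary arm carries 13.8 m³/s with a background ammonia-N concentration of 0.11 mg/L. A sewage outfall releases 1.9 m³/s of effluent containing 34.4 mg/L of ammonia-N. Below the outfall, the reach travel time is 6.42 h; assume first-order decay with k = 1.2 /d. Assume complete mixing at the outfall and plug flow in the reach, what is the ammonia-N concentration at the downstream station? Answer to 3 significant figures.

Mass balance: C = (13.80·0.1100 + 1.900·34.40) / 15.70 = 66.88/15.70 = 4.260 mg/L.
Decay over the reach: 4.260·exp(−kt) = 4.260·0.7254 = 3.090 mg/L.

3.09 mg/L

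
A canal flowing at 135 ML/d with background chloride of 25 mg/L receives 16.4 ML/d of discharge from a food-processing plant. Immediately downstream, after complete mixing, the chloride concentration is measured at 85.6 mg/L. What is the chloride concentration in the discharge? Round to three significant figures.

Mass balance: 135.0·25.00 + 16.40·Cₑ = 151.4·85.60
→ Cₑ = (151.4·85.60 − 135.0·25.00) / 16.40 = 584.4 mg/L.

584 mg/L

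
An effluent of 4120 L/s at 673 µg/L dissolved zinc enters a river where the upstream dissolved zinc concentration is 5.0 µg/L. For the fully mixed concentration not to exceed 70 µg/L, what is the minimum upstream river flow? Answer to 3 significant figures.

Set C_mix = 70: (Q·5.000 + 4120·673.0) / (Q + 4120) = 70
→ Q = 4120·(673.0 − 70)/(70 − 5.000) = 38220 L/s.

38200 L/s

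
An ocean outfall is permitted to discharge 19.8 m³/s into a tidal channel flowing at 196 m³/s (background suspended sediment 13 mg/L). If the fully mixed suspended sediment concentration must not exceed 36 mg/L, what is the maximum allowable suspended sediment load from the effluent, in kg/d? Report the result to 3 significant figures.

Mass balance at the limit: 196.0·13.00 + 19.80·Cₑ = 215.8·36 → Cₑ = 263.7 mg/L.
Load = 19.80 m³/s × 263.7 g/m³ × 86 400 s/d = 451100 kg/d.

451000 kg/d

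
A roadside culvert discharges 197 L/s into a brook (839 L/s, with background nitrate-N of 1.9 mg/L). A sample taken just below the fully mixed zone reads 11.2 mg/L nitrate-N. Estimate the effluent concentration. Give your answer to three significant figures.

Mass balance: 839.0·1.900 + 197.0·Cₑ = 1036·11.20
→ Cₑ = (1036·11.20 − 839.0·1.900) / 197.0 = 50.81 mg/L.

50.8 mg/L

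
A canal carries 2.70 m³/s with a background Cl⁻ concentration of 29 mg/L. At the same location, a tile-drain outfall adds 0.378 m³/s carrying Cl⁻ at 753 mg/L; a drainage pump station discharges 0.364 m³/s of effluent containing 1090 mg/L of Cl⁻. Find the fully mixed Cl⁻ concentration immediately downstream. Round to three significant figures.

After mixing, C = (2.700·29.00 + 0.3780·753.0 + 0.3640·1090) / 3.442 = 759.7/3.442 = 220.7 mg/L.

221 mg/L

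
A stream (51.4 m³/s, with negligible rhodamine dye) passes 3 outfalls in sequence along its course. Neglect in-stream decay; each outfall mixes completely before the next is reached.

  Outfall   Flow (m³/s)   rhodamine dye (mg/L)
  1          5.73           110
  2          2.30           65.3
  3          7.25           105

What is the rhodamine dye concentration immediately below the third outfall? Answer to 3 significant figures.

Outfall 1: combined Q = 57.13 m³/s; C = (51.40·0 + 5.730·110.0)/57.13 = 11.03 mg/L.
Outfall 2: combined Q = 59.43 m³/s; C = (57.13·11.03 + 2.300·65.30)/59.43 = 13.13 mg/L.
Outfall 3: combined Q = 66.68 m³/s; C = (59.43·13.13 + 7.250·105.0)/66.68 = 23.12 mg/L.

23.1 mg/L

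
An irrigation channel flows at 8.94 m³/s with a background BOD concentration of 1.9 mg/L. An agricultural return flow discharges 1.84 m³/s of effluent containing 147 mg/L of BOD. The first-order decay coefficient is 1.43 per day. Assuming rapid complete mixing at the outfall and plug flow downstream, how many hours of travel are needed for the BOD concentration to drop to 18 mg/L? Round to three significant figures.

Conservation of mass: C = (8.940·1.900 + 1.840·147.0) / 10.78 = 287.5/10.78 = 26.67 mg/L.
26.67·exp(−k·t) = 18 → t = ln(26.67/18)/k = 23750 s = 6.596 h.

6.60 h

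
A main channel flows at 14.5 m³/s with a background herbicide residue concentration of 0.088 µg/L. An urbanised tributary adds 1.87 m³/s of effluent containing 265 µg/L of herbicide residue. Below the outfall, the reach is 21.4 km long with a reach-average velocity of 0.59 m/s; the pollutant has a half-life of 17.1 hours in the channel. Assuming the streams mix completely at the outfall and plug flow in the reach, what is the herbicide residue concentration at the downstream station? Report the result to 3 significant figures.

20.2 µg/L

Flow-weighted average: C = (14.50·0.08800 + 1.870·265.0) / 16.37 = 496.8/16.37 = 30.35 µg/L.
Travel time t = 21.4·1000 / 0.59 = 36270 s = 10.08 h.
Half-life 17.1 h → k = ln 2 / 17.1 = 0.04053 h⁻¹ = 0.9728 d⁻¹.
Applying C = C₀e^(−kt): 30.35 × 0.6647 = 20.17 µg/L.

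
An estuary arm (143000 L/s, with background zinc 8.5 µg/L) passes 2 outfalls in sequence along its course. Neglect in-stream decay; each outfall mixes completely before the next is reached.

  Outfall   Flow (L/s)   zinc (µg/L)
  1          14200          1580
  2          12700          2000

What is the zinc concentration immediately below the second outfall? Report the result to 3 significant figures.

Below outfall 1: Q → 157200 L/s, C = (143000·8.500 + 14200·1580)/157200 = 150.5 µg/L.
Below outfall 2: Q → 169900 L/s, C = (157200·150.5 + 12700·2000)/169900 = 288.7 µg/L.

289 µg/L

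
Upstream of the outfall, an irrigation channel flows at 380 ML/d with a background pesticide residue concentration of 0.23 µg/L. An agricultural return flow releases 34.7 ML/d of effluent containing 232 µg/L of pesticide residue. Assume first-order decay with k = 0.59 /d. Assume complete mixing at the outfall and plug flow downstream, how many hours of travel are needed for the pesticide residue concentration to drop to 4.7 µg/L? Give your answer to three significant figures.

58.1 h

Mixed concentration C = ΣQC/ΣQ = (380.0·0.2300 + 34.70·232.0) / 414.7 = 8138/414.7 = 19.62 µg/L.
19.62·exp(−k·t) = 4.7 → t = ln(19.62/4.7)/k = 209300 s = 58.14 h.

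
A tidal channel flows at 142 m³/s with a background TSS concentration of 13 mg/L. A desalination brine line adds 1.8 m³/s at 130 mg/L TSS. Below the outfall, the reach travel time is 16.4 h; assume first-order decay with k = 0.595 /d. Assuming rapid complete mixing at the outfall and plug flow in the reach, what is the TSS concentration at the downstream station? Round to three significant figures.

9.63 mg/L

Mass balance: C = (142.0·13.00 + 1.800·130.0) / 143.8 = 2080/143.8 = 14.46 mg/L.
Decay over the reach: 14.46·exp(−kt) = 14.46·0.6659 = 9.632 mg/L.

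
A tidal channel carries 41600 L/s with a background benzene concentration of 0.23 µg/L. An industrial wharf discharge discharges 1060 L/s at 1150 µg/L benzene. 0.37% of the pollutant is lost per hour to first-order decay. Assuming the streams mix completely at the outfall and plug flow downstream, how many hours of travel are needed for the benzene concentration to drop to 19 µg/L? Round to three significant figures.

112 h

Flow-weighted average: C = (41600·0.2300 + 1060·1150) / 42660 = 1229000/42660 = 28.80 µg/L.
0.37%/h lost → k = −ln(1 − 0.0037) = 0.003707 h⁻¹.
28.80·exp(−k·t) = 19 → t = ln(28.80/19)/k = 403900 s = 112.2 h.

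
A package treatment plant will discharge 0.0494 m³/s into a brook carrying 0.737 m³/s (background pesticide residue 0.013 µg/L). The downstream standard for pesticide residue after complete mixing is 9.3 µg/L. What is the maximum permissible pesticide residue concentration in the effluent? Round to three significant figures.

At the limit, (Qr·Cr + Qe·Cₑ)/(Qr + Qe) = 9.3:
Cₑ = (0.7864·9.3 − 0.7370·0.01300) / 0.04940 = 147.9 µg/L.

148 µg/L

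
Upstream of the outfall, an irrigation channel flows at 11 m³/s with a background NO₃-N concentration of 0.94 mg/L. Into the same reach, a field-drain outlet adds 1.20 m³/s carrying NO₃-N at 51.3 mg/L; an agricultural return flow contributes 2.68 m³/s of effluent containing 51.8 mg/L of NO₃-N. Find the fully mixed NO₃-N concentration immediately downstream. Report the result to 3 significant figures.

14.2 mg/L

Conservation of mass: C = (11.00·0.9400 + 1.200·51.30 + 2.680·51.80) / 14.88 = 210.7/14.88 = 14.16 mg/L.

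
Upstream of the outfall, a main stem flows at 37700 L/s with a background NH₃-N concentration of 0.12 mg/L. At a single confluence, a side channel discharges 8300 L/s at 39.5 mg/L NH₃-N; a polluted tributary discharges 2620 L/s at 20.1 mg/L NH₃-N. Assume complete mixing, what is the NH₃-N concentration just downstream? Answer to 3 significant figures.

Conservation of mass: C = (37700·0.1200 + 8300·39.50 + 2620·20.10) / 48620 = 385000/48620 = 7.919 mg/L.

7.92 mg/L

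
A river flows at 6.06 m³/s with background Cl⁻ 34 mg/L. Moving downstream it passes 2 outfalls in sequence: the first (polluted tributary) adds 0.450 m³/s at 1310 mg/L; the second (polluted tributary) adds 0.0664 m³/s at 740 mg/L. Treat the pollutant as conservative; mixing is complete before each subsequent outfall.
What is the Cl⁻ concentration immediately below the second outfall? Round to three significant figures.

128 mg/L

After outfall 1: Q = 6.060 + 0.4500 = 6.510 m³/s; C = (6.060·34.00 + 0.4500·1310)/6.510 = 122.2 mg/L.
After outfall 2: Q = 6.510 + 0.06640 = 6.576 m³/s; C = (6.510·122.2 + 0.06640·740.0)/6.576 = 128.4 mg/L.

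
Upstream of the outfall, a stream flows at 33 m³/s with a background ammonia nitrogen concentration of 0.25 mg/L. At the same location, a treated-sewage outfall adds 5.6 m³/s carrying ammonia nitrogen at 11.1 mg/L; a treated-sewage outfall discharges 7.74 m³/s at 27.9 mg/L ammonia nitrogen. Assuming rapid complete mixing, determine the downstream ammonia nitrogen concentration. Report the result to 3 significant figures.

Mass balance: C = (33.00·0.2500 + 5.600·11.10 + 7.740·27.90) / 46.34 = 286.4/46.34 = 6.179 mg/L.

6.18 mg/L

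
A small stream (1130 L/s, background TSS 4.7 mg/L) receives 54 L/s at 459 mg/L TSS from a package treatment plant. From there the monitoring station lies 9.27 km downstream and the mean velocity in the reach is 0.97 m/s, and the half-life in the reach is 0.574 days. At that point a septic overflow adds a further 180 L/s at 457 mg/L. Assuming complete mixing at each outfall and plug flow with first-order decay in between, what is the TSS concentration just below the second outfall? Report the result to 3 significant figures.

After mixing, C = (1130·4.700 + 54.00·459.0) / 1184 = 30100/1184 = 25.42 mg/L; combined flow 1184 L/s.
Travel time t = 9.27·1000 / 0.97 = 9557 s = 2.655 h.
Half-life 0.574 d → k = ln 2 / 0.574 = 1.208 d⁻¹.
First-order decay: C = 25.42·exp(−k·t) = 25.42·0.8750 = 22.24 mg/L.
Second outfall: C = (1184·22.24 + 180.0·457.0)/1364 = 79.61 mg/L.

79.6 mg/L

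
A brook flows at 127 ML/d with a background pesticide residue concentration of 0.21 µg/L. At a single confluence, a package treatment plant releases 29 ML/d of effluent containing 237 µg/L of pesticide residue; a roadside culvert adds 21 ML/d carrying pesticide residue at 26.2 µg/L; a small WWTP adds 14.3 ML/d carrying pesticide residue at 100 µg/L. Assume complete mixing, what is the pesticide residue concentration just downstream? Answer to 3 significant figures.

Flow-weighted average: C = (127.0·0.2100 + 29.00·237.0 + 21.00·26.20 + 14.30·100.0) / 191.3 = 8880/191.3 = 46.42 µg/L.

46.4 µg/L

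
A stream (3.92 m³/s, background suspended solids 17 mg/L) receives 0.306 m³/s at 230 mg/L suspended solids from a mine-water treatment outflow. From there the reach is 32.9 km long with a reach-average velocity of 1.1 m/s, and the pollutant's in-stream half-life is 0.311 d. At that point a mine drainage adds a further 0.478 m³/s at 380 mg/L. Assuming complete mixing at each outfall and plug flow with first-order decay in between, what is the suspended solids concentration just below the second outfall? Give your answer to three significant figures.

Mass balance: C = (3.920·17.00 + 0.3060·230.0) / 4.226 = 137.0/4.226 = 32.42 mg/L; combined flow 4.226 m³/s.
Travel time t = 32.9·1000 / 1.1 = 29910 s = 8.308 h.
Half-life 0.311 d → k = ln 2 / 0.311 = 2.229 d⁻¹.
Applying C = C₀e^(−kt): 32.42 × 0.4623 = 14.99 mg/L.
At the second outfall, C = (4.226·14.99 + 0.4780·380.0) / (4.226 + 0.4780) = 52.08 mg/L.

52.1 mg/L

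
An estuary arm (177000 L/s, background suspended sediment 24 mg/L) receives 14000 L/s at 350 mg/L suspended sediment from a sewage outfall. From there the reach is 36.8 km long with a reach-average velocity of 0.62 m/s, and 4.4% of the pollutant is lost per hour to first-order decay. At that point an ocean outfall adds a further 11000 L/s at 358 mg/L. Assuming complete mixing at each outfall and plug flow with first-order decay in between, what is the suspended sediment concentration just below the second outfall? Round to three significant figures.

After mixing, C = (177000·24.00 + 14000·350.0) / 191000 = 9148000/191000 = 47.90 mg/L; combined flow 191000 L/s.
Travel time t = 36.8·1000 / 0.62 = 59350 s = 16.49 h.
4.4%/h lost → k = −ln(1 − 0.044) = 0.04500 h⁻¹.
After decay, C = 47.90 × e^(−kt) = 47.90 × 0.4762 = 22.81 mg/L.
At the second outfall, C = (191000·22.81 + 11000·358.0) / (191000 + 11000) = 41.06 mg/L.

41.1 mg/L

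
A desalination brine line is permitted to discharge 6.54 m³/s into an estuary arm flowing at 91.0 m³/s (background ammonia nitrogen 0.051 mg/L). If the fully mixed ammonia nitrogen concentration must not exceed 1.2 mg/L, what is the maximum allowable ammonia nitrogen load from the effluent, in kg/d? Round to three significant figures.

Mass balance at the limit: 91.00·0.05100 + 6.540·Cₑ = 97.54·1.2 → Cₑ = 17.19 mg/L.
Load = 6.540 m³/s × 17.19 g/m³ × 86 400 s/d = 9712 kg/d.

9710 kg/d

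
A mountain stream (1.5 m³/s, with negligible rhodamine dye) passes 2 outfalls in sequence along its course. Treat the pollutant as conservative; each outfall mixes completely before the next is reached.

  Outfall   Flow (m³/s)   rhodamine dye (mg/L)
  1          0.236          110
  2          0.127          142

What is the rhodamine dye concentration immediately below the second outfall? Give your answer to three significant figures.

23.6 mg/L

After outfall 1: Q = 1.500 + 0.2360 = 1.736 m³/s; C = (1.500·0 + 0.2360·110.0)/1.736 = 14.95 mg/L.
After outfall 2: Q = 1.736 + 0.1270 = 1.863 m³/s; C = (1.736·14.95 + 0.1270·142.0)/1.863 = 23.61 mg/L.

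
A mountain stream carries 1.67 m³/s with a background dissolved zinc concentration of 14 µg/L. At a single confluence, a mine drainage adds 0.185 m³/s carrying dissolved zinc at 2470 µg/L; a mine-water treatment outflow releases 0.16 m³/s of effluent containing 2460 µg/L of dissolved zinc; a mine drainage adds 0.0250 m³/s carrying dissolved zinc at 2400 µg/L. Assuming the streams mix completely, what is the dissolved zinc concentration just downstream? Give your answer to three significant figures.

458 µg/L

Mass balance: C = (1.670·14.00 + 0.1850·2470 + 0.1600·2460 + 0.02500·2400) / 2.040 = 933.9/2.040 = 457.8 µg/L.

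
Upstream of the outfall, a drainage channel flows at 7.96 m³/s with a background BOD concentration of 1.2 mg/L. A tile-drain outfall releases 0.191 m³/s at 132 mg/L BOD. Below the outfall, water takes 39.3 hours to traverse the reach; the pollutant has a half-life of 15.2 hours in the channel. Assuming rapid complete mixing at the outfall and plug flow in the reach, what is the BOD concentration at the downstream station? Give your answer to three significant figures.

0.711 mg/L

Conservation of mass: C = (7.960·1.200 + 0.1910·132.0) / 8.151 = 34.76/8.151 = 4.265 mg/L.
Half-life 15.2 h → k = ln 2 / 15.2 = 0.04560 h⁻¹ = 1.094 d⁻¹.
First-order decay: C = 4.265·exp(−k·t) = 4.265·0.1666 = 0.7106 mg/L.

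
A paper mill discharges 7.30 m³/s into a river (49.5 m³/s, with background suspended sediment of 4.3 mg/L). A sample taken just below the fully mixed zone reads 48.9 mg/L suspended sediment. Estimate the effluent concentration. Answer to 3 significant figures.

351 mg/L

Mass balance: 49.50·4.300 + 7.300·Cₑ = 56.80·48.90
→ Cₑ = (56.80·48.90 − 49.50·4.300) / 7.300 = 351.3 mg/L.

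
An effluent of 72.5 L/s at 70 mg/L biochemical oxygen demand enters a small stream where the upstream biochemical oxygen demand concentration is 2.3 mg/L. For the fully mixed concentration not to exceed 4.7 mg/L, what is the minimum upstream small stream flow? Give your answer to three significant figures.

Set C_mix = 4.7: (Q·2.300 + 72.50·70.00) / (Q + 72.50) = 4.7
→ Q = 72.50·(70.00 − 4.7)/(4.7 − 2.300) = 1973 L/s.

1970 L/s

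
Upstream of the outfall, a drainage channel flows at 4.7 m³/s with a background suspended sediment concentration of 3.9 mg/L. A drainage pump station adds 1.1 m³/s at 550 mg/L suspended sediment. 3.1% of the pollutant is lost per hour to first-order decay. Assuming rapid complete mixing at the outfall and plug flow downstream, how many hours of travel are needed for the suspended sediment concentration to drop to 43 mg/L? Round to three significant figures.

Mixed concentration C = ΣQC/ΣQ = (4.700·3.900 + 1.100·550.0) / 5.800 = 623.3/5.800 = 107.5 mg/L.
3.1%/h lost → k = −ln(1 − 0.031) = 0.03149 h⁻¹.
107.5·exp(−k·t) = 43 → t = ln(107.5/43)/k = 104700 s = 29.09 h.

29.1 h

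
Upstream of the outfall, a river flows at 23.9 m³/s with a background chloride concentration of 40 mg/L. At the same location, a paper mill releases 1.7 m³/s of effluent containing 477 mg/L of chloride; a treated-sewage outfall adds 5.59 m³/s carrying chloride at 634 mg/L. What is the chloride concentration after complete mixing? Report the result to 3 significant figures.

170 mg/L

Flow-weighted average: C = (23.90·40.00 + 1.700·477.0 + 5.590·634.0) / 31.19 = 5311/31.19 = 170.3 mg/L.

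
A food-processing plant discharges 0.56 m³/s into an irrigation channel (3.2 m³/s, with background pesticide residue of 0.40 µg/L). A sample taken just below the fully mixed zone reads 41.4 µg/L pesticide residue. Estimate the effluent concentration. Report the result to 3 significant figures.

Mass balance: 3.200·0.4000 + 0.5600·Cₑ = 3.760·41.40
→ Cₑ = (3.760·41.40 − 3.200·0.4000) / 0.5600 = 275.7 µg/L.

276 µg/L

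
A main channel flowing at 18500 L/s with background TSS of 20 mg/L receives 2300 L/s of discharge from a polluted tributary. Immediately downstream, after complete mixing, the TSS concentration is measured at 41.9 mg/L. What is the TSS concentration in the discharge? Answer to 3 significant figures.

Mass balance: 18500·20.00 + 2300·Cₑ = 20800·41.90
→ Cₑ = (20800·41.90 − 18500·20.00) / 2300 = 218.1 mg/L.

218 mg/L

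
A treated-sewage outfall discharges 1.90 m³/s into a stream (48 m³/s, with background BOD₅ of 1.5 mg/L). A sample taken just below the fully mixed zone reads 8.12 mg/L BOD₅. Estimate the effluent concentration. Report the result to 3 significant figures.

175 mg/L

Mass balance: 48.00·1.500 + 1.900·Cₑ = 49.90·8.120
→ Cₑ = (49.90·8.120 − 48.00·1.500) / 1.900 = 175.4 mg/L.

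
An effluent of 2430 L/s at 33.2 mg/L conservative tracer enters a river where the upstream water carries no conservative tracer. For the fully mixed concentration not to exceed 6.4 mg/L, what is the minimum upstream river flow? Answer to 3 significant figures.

Set C_mix = 6.4: (Q·0 + 2430·33.20) / (Q + 2430) = 6.4
→ Q = 2430·(33.20 − 6.4)/(6.4 − 0) = 10180 L/s.

10200 L/s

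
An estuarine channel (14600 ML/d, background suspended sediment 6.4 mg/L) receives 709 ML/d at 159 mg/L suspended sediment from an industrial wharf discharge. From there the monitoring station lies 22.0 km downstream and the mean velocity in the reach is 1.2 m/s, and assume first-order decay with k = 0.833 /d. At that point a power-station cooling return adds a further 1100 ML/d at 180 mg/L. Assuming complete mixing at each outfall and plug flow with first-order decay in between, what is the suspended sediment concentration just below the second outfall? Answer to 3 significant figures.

Mass balance: C = (14600·6.400 + 709.0·159.0) / 15310 = 206200/15310 = 13.47 mg/L; combined flow 15310 ML/d.
Travel time t = 22.0·1000 / 1.2 = 18330 s = 5.093 h.
Applying C = C₀e^(−kt): 13.47 × 0.8380 = 11.29 mg/L.
At the second outfall, C = (15310·11.29 + 1100·180.0) / (15310 + 1100) = 22.60 mg/L.

22.6 mg/L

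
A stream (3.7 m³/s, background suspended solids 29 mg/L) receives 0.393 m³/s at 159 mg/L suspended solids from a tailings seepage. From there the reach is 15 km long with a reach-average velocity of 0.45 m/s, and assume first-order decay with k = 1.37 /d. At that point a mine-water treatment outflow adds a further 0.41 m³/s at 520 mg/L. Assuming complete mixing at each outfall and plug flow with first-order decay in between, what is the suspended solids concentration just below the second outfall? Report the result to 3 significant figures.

69.6 mg/L

After mixing, C = (3.700·29.00 + 0.3930·159.0) / 4.093 = 169.8/4.093 = 41.48 mg/L; combined flow 4.093 m³/s.
Travel time t = 15·1000 / 0.45 = 33330 s = 9.259 h.
After decay, C = 41.48 × e^(−kt) = 41.48 × 0.5895 = 24.45 mg/L.
Second outfall: C = (4.093·24.45 + 0.4100·520.0)/4.503 = 69.57 mg/L.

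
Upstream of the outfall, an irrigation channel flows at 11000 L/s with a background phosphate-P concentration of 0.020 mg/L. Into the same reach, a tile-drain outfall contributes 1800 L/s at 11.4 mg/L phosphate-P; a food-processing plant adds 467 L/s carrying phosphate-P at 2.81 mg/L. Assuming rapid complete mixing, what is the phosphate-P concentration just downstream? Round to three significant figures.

1.66 mg/L

Conservation of mass: C = (11000·0.02000 + 1800·11.40 + 467.0·2.810) / 13270 = 22050/13270 = 1.662 mg/L.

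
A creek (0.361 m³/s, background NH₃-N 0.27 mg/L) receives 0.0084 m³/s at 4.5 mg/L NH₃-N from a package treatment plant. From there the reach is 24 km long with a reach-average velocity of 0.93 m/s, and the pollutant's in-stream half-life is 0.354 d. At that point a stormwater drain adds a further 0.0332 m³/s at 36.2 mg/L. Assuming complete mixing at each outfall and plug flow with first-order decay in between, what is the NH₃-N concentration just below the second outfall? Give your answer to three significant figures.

3.17 mg/L

After mixing, C = (0.3610·0.2700 + 0.008400·4.500) / 0.3694 = 0.1353/0.3694 = 0.3662 mg/L; combined flow 0.3694 m³/s.
Travel time t = 24·1000 / 0.93 = 25810 s = 7.168 h.
Half-life 0.354 d → k = ln 2 / 0.354 = 1.958 d⁻¹.
Decay over the reach: 0.3662·exp(−kt) = 0.3662·0.5572 = 0.2040 mg/L.
Second outfall: C = (0.3694·0.2040 + 0.03320·36.20)/0.4026 = 3.172 mg/L.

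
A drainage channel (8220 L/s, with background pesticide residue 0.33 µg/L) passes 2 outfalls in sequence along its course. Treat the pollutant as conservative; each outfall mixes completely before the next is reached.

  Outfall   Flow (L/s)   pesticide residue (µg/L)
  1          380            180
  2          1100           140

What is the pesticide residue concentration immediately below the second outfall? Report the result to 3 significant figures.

Below outfall 1: Q → 8600 L/s, C = (8220·0.3300 + 380.0·180.0)/8600 = 8.269 µg/L.
Below outfall 2: Q → 9700 L/s, C = (8600·8.269 + 1100·140.0)/9700 = 23.21 µg/L.

23.2 µg/L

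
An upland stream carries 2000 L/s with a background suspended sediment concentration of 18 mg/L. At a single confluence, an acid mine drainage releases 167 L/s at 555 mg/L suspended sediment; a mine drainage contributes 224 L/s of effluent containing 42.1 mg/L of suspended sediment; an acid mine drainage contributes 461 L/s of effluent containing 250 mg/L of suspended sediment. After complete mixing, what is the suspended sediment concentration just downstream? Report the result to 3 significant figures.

Flow-weighted average: C = (2000·18.00 + 167.0·555.0 + 224.0·42.10 + 461.0·250.0) / 2852 = 253400/2852 = 88.84 mg/L.

88.8 mg/L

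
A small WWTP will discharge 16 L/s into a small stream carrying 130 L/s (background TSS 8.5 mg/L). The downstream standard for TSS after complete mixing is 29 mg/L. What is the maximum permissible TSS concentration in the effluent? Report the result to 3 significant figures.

196 mg/L

At the limit, (Qr·Cr + Qe·Cₑ)/(Qr + Qe) = 29:
Cₑ = (146.0·29 − 130.0·8.500) / 16.00 = 195.6 mg/L.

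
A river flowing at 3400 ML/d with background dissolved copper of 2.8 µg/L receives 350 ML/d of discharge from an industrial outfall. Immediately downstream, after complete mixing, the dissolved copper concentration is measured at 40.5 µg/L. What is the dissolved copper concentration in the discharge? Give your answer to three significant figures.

407 µg/L

Mass balance: 3400·2.800 + 350.0·Cₑ = 3750·40.50
→ Cₑ = (3750·40.50 − 3400·2.800) / 350.0 = 406.7 µg/L.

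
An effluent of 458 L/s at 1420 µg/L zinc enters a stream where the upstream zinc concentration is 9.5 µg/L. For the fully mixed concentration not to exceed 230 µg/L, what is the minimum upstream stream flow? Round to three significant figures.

Set C_mix = 230: (Q·9.500 + 458.0·1420) / (Q + 458.0) = 230
→ Q = 458.0·(1420 − 230)/(230 − 9.500) = 2472 L/s.

2470 L/s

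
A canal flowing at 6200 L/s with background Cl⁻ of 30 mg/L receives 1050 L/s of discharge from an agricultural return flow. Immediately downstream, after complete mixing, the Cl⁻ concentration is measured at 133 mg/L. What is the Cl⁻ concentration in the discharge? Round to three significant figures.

741 mg/L

Mass balance: 6200·30.00 + 1050·Cₑ = 7250·133.0
→ Cₑ = (7250·133.0 − 6200·30.00) / 1050 = 741.2 mg/L.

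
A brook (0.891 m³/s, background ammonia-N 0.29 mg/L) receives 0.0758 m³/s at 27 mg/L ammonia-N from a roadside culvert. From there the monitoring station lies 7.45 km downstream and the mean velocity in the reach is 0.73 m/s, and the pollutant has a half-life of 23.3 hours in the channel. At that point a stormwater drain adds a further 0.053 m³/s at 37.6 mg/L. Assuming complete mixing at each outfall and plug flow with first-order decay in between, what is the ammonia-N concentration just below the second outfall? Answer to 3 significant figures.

4.03 mg/L

Conservation of mass: C = (0.8910·0.2900 + 0.07580·27.00) / 0.9668 = 2.305/0.9668 = 2.384 mg/L; combined flow 0.9668 m³/s.
Travel time t = 7.45·1000 / 0.73 = 10210 s = 2.835 h.
Half-life 23.3 h → k = ln 2 / 23.3 = 0.02975 h⁻¹ = 0.7140 d⁻¹.
First-order decay: C = 2.384·exp(−k·t) = 2.384·0.9191 = 2.191 mg/L.
At the second outfall, C = (0.9668·2.191 + 0.05300·37.60) / (0.9668 + 0.05300) = 4.032 mg/L.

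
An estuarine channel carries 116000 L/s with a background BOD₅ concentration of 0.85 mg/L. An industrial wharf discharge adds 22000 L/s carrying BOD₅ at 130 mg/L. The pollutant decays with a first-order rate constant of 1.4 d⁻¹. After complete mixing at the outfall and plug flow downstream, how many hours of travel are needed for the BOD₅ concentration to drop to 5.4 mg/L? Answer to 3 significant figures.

23.6 h

Flow-weighted average: C = (116000·0.8500 + 22000·130.0) / 138000 = 2959000/138000 = 21.44 mg/L.
21.44·exp(−k·t) = 5.4 → t = ln(21.44/5.4)/k = 85090 s = 23.64 h.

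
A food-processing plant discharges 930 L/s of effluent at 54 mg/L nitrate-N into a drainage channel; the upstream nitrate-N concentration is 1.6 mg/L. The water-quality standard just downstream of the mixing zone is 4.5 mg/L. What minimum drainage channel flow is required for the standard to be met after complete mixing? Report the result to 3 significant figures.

15900 L/s

Set C_mix = 4.5: (Q·1.600 + 930.0·54.00) / (Q + 930.0) = 4.5
→ Q = 930.0·(54.00 − 4.5)/(4.5 − 1.600) = 15870 L/s.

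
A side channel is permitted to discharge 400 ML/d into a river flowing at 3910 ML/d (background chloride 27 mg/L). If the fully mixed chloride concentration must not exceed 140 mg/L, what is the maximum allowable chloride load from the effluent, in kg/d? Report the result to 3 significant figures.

Mass balance at the limit: 3910·27.00 + 400.0·Cₑ = 4310·140 → Cₑ = 1245 mg/L.
400.0 ML/d = 4.630 m³/s. Load = 4.630 m³/s × 1245 g/m³ × 86 400 s/d = 497800 kg/d.

498000 kg/d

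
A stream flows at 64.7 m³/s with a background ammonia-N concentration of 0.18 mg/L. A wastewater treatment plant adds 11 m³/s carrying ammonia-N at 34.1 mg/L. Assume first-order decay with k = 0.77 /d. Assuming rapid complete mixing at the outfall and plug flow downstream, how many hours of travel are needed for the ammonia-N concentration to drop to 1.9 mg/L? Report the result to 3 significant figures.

After mixing, C = (64.70·0.1800 + 11.00·34.10) / 75.70 = 386.7/75.70 = 5.109 mg/L.
5.109·exp(−k·t) = 1.9 → t = ln(5.109/1.9)/k = 111000 s = 30.83 h.

30.8 h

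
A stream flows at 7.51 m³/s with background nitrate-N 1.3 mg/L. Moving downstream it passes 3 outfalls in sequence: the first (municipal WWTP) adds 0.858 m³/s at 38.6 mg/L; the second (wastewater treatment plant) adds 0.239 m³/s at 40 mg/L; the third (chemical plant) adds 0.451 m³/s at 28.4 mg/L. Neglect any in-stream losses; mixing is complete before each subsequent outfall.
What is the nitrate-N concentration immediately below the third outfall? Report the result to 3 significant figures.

7.20 mg/L

Outfall 1: combined Q = 8.368 m³/s; C = (7.510·1.300 + 0.8580·38.60)/8.368 = 5.124 mg/L.
Outfall 2: combined Q = 8.607 m³/s; C = (8.368·5.124 + 0.2390·40.00)/8.607 = 6.093 mg/L.
Outfall 3: combined Q = 9.058 m³/s; C = (8.607·6.093 + 0.4510·28.40)/9.058 = 7.204 mg/L.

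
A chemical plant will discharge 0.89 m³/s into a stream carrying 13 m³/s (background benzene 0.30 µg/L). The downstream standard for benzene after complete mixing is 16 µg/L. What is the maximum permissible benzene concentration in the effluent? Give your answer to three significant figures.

245 µg/L

At the limit, (Qr·Cr + Qe·Cₑ)/(Qr + Qe) = 16:
Cₑ = (13.89·16 − 13.00·0.3000) / 0.8900 = 245.3 µg/L.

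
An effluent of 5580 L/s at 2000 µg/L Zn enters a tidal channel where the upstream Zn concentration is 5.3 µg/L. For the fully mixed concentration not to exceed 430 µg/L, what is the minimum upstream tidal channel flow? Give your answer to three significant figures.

Set C_mix = 430: (Q·5.300 + 5580·2000) / (Q + 5580) = 430
→ Q = 5580·(2000 − 430)/(430 − 5.300) = 20630 L/s.

20600 L/s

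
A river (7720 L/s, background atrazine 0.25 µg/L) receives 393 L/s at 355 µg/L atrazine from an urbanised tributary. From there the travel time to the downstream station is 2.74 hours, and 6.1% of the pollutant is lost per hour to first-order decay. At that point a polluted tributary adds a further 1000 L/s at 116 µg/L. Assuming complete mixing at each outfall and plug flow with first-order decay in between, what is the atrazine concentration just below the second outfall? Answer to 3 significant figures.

25.8 µg/L

Flow-weighted average: C = (7720·0.2500 + 393.0·355.0) / 8113 = 141400/8113 = 17.43 µg/L; combined flow 8113 L/s.
6.1%/h lost → k = −ln(1 − 0.061) = 0.06294 h⁻¹.
Applying C = C₀e^(−kt): 17.43 × 0.8416 = 14.67 µg/L.
At the second outfall, C = (8113·14.67 + 1000·116.0) / (8113 + 1000) = 25.79 µg/L.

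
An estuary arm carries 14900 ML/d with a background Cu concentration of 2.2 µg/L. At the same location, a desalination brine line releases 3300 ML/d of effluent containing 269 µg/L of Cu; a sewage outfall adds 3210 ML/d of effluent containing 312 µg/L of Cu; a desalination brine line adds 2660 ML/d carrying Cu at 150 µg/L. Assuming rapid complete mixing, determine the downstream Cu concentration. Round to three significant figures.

96.4 µg/L

Mass balance: C = (14900·2.200 + 3300·269.0 + 3210·312.0 + 2660·150.0) / 24070 = 2321000/24070 = 96.43 µg/L.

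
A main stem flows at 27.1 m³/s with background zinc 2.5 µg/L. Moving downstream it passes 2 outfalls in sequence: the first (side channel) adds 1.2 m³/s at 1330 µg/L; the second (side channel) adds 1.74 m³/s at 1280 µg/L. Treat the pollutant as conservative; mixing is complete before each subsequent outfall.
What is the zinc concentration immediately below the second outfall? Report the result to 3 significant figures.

130 µg/L

After outfall 1: Q = 27.10 + 1.200 = 28.30 m³/s; C = (27.10·2.500 + 1.200·1330)/28.30 = 58.79 µg/L.
After outfall 2: Q = 28.30 + 1.740 = 30.04 m³/s; C = (28.30·58.79 + 1.740·1280)/30.04 = 129.5 µg/L.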